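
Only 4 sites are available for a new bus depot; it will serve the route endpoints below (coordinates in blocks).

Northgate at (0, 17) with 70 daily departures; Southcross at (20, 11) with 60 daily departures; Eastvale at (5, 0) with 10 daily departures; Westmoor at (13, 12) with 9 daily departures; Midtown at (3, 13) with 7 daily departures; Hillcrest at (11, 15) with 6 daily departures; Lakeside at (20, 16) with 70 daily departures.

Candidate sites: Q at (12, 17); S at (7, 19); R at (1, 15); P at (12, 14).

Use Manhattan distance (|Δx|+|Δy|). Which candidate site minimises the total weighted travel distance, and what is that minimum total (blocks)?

Total weighted distance at each candidate:
  Q (12, 17): total = 2713
  S (7, 19): total = 3455
  R (1, 15): total = 3403
  P (12, 14): total = 2729
Minimum is at Q with total 2713 blocks.

Q, total 2713 blocks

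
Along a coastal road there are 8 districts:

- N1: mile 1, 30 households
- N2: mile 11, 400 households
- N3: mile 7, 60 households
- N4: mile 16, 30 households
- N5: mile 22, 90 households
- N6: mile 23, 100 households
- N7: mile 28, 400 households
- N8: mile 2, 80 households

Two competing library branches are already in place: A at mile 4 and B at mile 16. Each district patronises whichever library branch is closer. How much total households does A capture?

The indifferent point is the midpoint (4+16)/2 = 10; districts left of it (closer to A at 4) go to A, those right go to B.
  N1 at 1 (w=30) → A
  N8 at 2 (w=80) → A
  N3 at 7 (w=60) → A
  N2 at 11 (w=400) → B
  N4 at 16 (w=30) → B
  N5 at 22 (w=90) → B
  N6 at 23 (w=100) → B
  N7 at 28 (w=400) → B
A captures 170; B captures 1020.

170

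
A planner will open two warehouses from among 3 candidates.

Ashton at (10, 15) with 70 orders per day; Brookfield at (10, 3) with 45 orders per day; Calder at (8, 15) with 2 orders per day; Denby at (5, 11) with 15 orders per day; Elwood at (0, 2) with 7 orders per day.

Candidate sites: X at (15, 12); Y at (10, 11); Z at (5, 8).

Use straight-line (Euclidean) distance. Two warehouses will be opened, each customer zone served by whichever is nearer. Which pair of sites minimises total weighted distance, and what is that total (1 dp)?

{Y, Z}, total 706.8

Evaluate every pair (each demand assigned to the nearer of the two):
  {Y, Z}: total = 706.8
  {X, Y}: total = 818.1
  {X, Z}: total = 841.3
Best pair: {Y, Z} with total 706.8.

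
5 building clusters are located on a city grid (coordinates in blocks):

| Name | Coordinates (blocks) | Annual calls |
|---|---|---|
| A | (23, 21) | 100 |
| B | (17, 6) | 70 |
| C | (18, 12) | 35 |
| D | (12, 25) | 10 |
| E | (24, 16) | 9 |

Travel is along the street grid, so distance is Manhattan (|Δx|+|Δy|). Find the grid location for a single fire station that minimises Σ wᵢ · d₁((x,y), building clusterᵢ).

Manhattan distance separates: Σwᵢ(|x−xᵢ|+|y−yᵢ|) = Σwᵢ|x−xᵢ| + Σwᵢ|y−yᵢ|, so x and y are optimised independently as 1-D weighted medians.
Total weight W = 224; half = 112.
x-coordinate, sorted with cumulative weight:
  x=12 (D, w=10) cum 10
  x=17 (B, w=70) cum 80
  x=18 (C, w=35) cum 115  ← median
  x=23 (A, w=100) cum 215
  x=24 (E, w=9) cum 224
⇒ x* = 18
y-coordinate, sorted with cumulative weight:
  y=6 (B, w=70) cum 70
  y=12 (C, w=35) cum 105
  y=16 (E, w=9) cum 114  ← median
  y=21 (A, w=100) cum 214
  y=25 (D, w=10) cum 224
⇒ y* = 16

(18, 16)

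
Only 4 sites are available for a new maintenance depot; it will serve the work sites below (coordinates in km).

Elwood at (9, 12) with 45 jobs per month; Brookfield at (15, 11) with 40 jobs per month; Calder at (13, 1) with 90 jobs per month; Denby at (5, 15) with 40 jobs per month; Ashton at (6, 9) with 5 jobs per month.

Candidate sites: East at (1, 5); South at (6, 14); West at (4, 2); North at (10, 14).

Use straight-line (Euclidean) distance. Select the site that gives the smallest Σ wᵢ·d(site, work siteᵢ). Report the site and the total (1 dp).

North, total 1770.6 km

Total weighted distance at each candidate:
  East (1, 5): total = 2688.9
  South (6, 14): total = 1952.1
  West (4, 2): total = 2444.5
  North (10, 14): total = 1770.6
Minimum is at North with total 1770.6 km.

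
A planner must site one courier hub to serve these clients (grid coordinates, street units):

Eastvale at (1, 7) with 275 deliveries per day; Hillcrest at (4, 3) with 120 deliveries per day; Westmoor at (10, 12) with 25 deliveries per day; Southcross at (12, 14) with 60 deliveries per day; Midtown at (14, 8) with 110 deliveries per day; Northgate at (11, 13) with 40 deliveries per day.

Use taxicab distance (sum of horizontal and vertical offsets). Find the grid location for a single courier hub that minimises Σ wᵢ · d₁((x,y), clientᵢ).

Manhattan distance separates: Σwᵢ(|x−xᵢ|+|y−yᵢ|) = Σwᵢ|x−xᵢ| + Σwᵢ|y−yᵢ|, so x and y are optimised independently as 1-D weighted medians.
Total weight W = 630; half = 315.
x-coordinate, sorted with cumulative weight:
  x=1 (Eastvale, w=275) cum 275
  x=4 (Hillcrest, w=120) cum 395  ← median
  x=10 (Westmoor, w=25) cum 420
  x=11 (Northgate, w=40) cum 460
  x=12 (Southcross, w=60) cum 520
  x=14 (Midtown, w=110) cum 630
⇒ x* = 4
y-coordinate, sorted with cumulative weight:
  y=3 (Hillcrest, w=120) cum 120
  y=7 (Eastvale, w=275) cum 395  ← median
  y=8 (Midtown, w=110) cum 505
  y=12 (Westmoor, w=25) cum 530
  y=13 (Northgate, w=40) cum 570
  y=14 (Southcross, w=60) cum 630
⇒ y* = 7

(4, 7)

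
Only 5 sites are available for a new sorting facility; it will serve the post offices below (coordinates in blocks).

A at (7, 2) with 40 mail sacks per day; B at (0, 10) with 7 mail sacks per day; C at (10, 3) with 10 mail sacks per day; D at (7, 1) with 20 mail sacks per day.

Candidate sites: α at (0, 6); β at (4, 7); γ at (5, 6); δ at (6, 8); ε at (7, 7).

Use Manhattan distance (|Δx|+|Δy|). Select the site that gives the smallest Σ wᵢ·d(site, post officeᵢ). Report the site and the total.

ε, total 460 blocks

Total weighted distance at each candidate:
  α (0, 6): total = 838
  β (4, 7): total = 649
  γ (5, 6): total = 523
  δ (6, 8): total = 586
  ε (7, 7): total = 460
Minimum is at ε with total 460 blocks.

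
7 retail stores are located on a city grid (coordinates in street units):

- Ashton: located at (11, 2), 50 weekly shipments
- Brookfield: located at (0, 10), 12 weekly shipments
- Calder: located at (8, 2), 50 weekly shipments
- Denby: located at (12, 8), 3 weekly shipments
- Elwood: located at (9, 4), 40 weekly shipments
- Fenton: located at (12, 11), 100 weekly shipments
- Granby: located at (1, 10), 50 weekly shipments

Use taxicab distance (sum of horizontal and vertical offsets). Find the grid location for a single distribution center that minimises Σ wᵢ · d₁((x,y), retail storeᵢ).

(11, 10)

Manhattan distance separates: Σwᵢ(|x−xᵢ|+|y−yᵢ|) = Σwᵢ|x−xᵢ| + Σwᵢ|y−yᵢ|, so x and y are optimised independently as 1-D weighted medians.
Total weight W = 305; half = 152.5.
x-coordinate, sorted with cumulative weight:
  x=0 (Brookfield, w=12) cum 12
  x=1 (Granby, w=50) cum 62
  x=8 (Calder, w=50) cum 112
  x=9 (Elwood, w=40) cum 152
  x=11 (Ashton, w=50) cum 202  ← median
  x=12 (Denby, w=3) cum 205
  x=12 (Fenton, w=100) cum 305
⇒ x* = 11
y-coordinate, sorted with cumulative weight:
  y=2 (Ashton, w=50) cum 50
  y=2 (Calder, w=50) cum 100
  y=4 (Elwood, w=40) cum 140
  y=8 (Denby, w=3) cum 143
  y=10 (Brookfield, w=12) cum 155  ← median
  y=10 (Granby, w=50) cum 205
  y=11 (Fenton, w=100) cum 305
⇒ y* = 10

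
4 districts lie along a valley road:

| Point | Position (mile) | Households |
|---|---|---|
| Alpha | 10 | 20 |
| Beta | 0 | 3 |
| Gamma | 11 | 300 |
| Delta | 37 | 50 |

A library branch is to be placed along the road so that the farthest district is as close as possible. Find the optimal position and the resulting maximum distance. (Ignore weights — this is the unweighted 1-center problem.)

The 1-center on a line is the midpoint of the two extreme points: leftmost at 0, rightmost at 37.
Optimal location = (0 + 37)/2 = 18.5; maximum distance = (37 − 0)/2 = 18.5.

location 18.5, max distance 18.5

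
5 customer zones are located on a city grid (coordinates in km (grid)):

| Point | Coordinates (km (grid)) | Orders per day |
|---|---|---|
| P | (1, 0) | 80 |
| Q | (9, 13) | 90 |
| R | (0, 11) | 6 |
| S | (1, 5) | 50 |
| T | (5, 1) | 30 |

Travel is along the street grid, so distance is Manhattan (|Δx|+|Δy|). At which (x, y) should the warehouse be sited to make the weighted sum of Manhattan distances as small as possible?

Manhattan distance separates: Σwᵢ(|x−xᵢ|+|y−yᵢ|) = Σwᵢ|x−xᵢ| + Σwᵢ|y−yᵢ|, so x and y are optimised independently as 1-D weighted medians.
Total weight W = 256; half = 128.
x-coordinate, sorted with cumulative weight:
  x=0 (R, w=6) cum 6
  x=1 (P, w=80) cum 86
  x=1 (S, w=50) cum 136  ← median
  x=5 (T, w=30) cum 166
  x=9 (Q, w=90) cum 256
⇒ x* = 1
y-coordinate, sorted with cumulative weight:
  y=0 (P, w=80) cum 80
  y=1 (T, w=30) cum 110
  y=5 (S, w=50) cum 160  ← median
  y=11 (R, w=6) cum 166
  y=13 (Q, w=90) cum 256
⇒ y* = 5

(1, 5)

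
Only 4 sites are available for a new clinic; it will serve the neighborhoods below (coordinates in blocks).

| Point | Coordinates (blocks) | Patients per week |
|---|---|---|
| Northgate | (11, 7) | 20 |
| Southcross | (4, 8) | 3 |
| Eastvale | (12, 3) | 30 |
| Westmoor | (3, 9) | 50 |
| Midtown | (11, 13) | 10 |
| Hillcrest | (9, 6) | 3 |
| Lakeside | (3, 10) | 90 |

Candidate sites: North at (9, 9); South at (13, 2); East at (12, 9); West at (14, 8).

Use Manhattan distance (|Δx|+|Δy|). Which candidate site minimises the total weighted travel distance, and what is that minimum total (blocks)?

North, total 1367 blocks

Total weighted distance at each candidate:
  North (9, 9): total = 1367
  South (13, 2): total = 2869
  East (12, 9): total = 1685
  West (14, 8): total = 2191
Minimum is at North with total 1367 blocks.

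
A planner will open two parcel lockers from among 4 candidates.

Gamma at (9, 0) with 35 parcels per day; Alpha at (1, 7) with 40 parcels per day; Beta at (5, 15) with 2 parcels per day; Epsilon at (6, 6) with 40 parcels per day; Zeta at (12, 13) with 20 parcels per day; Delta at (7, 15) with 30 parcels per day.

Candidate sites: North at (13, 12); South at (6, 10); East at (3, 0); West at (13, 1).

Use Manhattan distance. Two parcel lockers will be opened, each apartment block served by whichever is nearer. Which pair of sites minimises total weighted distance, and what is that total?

Evaluate every pair (each demand assigned to the nearer of the two):
  {South, West}: total = 1027
  {South, East}: total = 1062
  {North, South}: total = 1167
  {North, East}: total = 1262
  {North, West}: total = 1667
  {East, West}: total = 1759
Best pair: {South, West} with total 1027.

{South, West}, total 1027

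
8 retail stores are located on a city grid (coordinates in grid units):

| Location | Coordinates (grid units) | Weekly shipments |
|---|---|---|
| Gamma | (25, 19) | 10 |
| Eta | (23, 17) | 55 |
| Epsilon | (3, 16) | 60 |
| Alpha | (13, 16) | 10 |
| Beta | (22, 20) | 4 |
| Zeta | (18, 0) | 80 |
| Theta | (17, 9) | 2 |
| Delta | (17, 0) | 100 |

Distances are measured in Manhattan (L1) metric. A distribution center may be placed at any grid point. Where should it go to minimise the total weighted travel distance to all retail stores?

(17, 0)

Manhattan distance separates: Σwᵢ(|x−xᵢ|+|y−yᵢ|) = Σwᵢ|x−xᵢ| + Σwᵢ|y−yᵢ|, so x and y are optimised independently as 1-D weighted medians.
Total weight W = 321; half = 160.5.
x-coordinate, sorted with cumulative weight:
  x=3 (Epsilon, w=60) cum 60
  x=13 (Alpha, w=10) cum 70
  x=17 (Theta, w=2) cum 72
  x=17 (Delta, w=100) cum 172  ← median
  x=18 (Zeta, w=80) cum 252
  x=22 (Beta, w=4) cum 256
  x=23 (Eta, w=55) cum 311
  x=25 (Gamma, w=10) cum 321
⇒ x* = 17
y-coordinate, sorted with cumulative weight:
  y=0 (Zeta, w=80) cum 80
  y=0 (Delta, w=100) cum 180  ← median
  y=9 (Theta, w=2) cum 182
  y=16 (Epsilon, w=60) cum 242
  y=16 (Alpha, w=10) cum 252
  y=17 (Eta, w=55) cum 307
  y=19 (Gamma, w=10) cum 317
  y=20 (Beta, w=4) cum 321
⇒ y* = 0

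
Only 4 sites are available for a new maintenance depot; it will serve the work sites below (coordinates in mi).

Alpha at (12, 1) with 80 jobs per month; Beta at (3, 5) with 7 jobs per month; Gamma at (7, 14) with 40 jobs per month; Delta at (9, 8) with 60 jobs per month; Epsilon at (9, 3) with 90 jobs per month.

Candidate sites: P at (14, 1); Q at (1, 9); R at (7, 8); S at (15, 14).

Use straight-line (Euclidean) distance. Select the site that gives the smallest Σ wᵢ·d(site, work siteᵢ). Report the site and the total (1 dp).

R, total 1567.9 mi

Total weighted distance at each candidate:
  P (14, 1): total = 1833.3
  Q (1, 9): total = 2815.6
  R (7, 8): total = 1567.9
  S (15, 14): total = 3129.1
Minimum is at R with total 1567.9 mi.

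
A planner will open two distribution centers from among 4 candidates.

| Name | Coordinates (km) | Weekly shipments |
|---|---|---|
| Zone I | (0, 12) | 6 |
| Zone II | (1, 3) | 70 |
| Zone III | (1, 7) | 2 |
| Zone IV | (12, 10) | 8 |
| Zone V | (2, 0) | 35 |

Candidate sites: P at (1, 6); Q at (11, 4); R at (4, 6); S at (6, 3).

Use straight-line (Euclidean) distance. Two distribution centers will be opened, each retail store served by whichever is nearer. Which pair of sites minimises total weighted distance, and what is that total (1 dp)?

{P, S}, total 497.3

Evaluate every pair (each demand assigned to the nearer of the two):
  {P, S}: total = 497.3
  {P, Q}: total = 510.1
  {P, R}: total = 532.9
  {R, S}: total = 593.1
  {Q, R}: total = 616.6
  {Q, S}: total = 651.4
Best pair: {P, S} with total 497.3.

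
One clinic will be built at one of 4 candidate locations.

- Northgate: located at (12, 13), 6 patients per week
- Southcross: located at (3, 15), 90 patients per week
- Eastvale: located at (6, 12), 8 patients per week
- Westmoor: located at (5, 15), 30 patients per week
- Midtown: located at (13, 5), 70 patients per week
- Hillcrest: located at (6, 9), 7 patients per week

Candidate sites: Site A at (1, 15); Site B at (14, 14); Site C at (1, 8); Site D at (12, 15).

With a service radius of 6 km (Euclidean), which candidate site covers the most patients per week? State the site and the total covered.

Site A, covering 128

Coverage radius r = 6 km; a point is covered iff (Δx)²+(Δy)² ≤ 6² = 36.
  Site A (1, 15): covers {Southcross, Eastvale, Westmoor} → 128
  Site B (14, 14): covers {Northgate} → 6
  Site C (1, 8): covers {Hillcrest} → 7
  Site D (12, 15): covers {Northgate} → 6
Maximum coverage at Site A: 128 patients per week.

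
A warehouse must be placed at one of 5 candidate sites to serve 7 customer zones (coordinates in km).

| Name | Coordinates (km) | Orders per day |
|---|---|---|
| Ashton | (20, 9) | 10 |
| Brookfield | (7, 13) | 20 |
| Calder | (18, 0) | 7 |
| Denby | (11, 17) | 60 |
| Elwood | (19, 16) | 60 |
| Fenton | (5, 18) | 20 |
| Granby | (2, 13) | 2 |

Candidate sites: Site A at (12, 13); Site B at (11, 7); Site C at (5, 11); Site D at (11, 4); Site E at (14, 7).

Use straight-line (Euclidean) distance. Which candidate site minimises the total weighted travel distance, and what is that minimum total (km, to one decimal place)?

Site A, total 1186.0 km

Total weighted distance at each candidate:
  Site A (12, 13): total = 1186.0
  Site B (11, 7): total = 1900.4
  Site C (5, 11): total = 1875.4
  Site D (11, 4): total = 2331.8
  Site E (14, 7): total = 1859.3
Minimum is at Site A with total 1186.0 km.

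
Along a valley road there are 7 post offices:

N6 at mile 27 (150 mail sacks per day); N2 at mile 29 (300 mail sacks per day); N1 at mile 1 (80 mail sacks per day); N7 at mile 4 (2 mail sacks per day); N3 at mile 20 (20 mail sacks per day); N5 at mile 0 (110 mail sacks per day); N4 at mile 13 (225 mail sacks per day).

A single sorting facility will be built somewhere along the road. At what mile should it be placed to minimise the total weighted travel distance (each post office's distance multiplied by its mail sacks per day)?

x = 27

For a sum of weighted absolute distances on a line, the optimum is the weighted median (not the mean). Total weight W = 887; half-weight = 443.5.
Sort by position and accumulate weight:
  mile 0 (N5, w=110) → cum 110
  mile 1 (N1, w=80) → cum 190
  mile 4 (N7, w=2) → cum 192
  mile 13 (N4, w=225) → cum 417
  mile 20 (N3, w=20) → cum 437
  mile 27 (N6, w=150) → cum 587  ≥ 443.5 → median here
  mile 29 (N2, w=300) → cum 887
Optimal location: mile 27.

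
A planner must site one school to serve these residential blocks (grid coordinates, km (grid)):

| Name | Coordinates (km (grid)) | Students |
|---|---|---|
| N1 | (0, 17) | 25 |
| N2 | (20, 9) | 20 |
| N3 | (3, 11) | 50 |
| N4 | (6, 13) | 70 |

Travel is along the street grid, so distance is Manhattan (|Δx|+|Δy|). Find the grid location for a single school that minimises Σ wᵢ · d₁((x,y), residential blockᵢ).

(6, 13)

Manhattan distance separates: Σwᵢ(|x−xᵢ|+|y−yᵢ|) = Σwᵢ|x−xᵢ| + Σwᵢ|y−yᵢ|, so x and y are optimised independently as 1-D weighted medians.
Total weight W = 165; half = 82.5.
x-coordinate, sorted with cumulative weight:
  x=0 (N1, w=25) cum 25
  x=3 (N3, w=50) cum 75
  x=6 (N4, w=70) cum 145  ← median
  x=20 (N2, w=20) cum 165
⇒ x* = 6
y-coordinate, sorted with cumulative weight:
  y=9 (N2, w=20) cum 20
  y=11 (N3, w=50) cum 70
  y=13 (N4, w=70) cum 140  ← median
  y=17 (N1, w=25) cum 165
⇒ y* = 13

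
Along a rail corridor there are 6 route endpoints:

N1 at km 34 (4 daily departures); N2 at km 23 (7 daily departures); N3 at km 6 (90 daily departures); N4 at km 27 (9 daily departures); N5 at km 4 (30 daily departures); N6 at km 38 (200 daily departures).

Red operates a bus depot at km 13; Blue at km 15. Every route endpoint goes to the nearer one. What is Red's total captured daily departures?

The indifferent point is the midpoint (13+15)/2 = 14; route endpoints left of it (closer to Red at 13) go to Red, those right go to Blue.
  N5 at 4 (w=30) → Red
  N3 at 6 (w=90) → Red
  N2 at 23 (w=7) → Blue
  N4 at 27 (w=9) → Blue
  N1 at 34 (w=4) → Blue
  N6 at 38 (w=200) → Blue
Red captures 120; Blue captures 220.

120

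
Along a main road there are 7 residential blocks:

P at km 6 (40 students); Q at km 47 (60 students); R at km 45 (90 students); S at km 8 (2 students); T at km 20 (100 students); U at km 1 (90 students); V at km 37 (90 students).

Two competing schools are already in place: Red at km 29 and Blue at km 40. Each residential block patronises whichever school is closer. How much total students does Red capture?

The indifferent point is the midpoint (29+40)/2 = 34.5; residential blocks left of it (closer to Red at 29) go to Red, those right go to Blue.
  U at 1 (w=90) → Red
  P at 6 (w=40) → Red
  S at 8 (w=2) → Red
  T at 20 (w=100) → Red
  V at 37 (w=90) → Blue
  R at 45 (w=90) → Blue
  Q at 47 (w=60) → Blue
Red captures 232; Blue captures 240.

232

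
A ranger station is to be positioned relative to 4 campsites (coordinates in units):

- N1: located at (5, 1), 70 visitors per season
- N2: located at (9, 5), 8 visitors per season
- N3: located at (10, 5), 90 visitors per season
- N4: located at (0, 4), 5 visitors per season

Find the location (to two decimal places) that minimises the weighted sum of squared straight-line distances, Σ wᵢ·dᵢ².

The minimiser of Σwᵢ‖p−pᵢ‖² is the weighted centroid p* = (Σwᵢpᵢ)/(Σwᵢ).
Σwᵢ = 173.
Σwᵢxᵢ = 70·5 + 8·9 + 90·10 + 5·0 = 1322.
Σwᵢyᵢ = 70·1 + 8·5 + 90·5 + 5·4 = 580.
x* = 1322/173 = 7.64, y* = 580/173 = 3.35.

(7.64, 3.35)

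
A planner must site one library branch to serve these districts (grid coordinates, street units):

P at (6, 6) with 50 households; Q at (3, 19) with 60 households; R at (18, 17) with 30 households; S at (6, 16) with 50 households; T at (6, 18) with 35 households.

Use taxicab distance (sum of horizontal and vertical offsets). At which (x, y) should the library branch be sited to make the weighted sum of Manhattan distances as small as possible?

Manhattan distance separates: Σwᵢ(|x−xᵢ|+|y−yᵢ|) = Σwᵢ|x−xᵢ| + Σwᵢ|y−yᵢ|, so x and y are optimised independently as 1-D weighted medians.
Total weight W = 225; half = 112.5.
x-coordinate, sorted with cumulative weight:
  x=3 (Q, w=60) cum 60
  x=6 (P, w=50) cum 110
  x=6 (S, w=50) cum 160  ← median
  x=6 (T, w=35) cum 195
  x=18 (R, w=30) cum 225
⇒ x* = 6
y-coordinate, sorted with cumulative weight:
  y=6 (P, w=50) cum 50
  y=16 (S, w=50) cum 100
  y=17 (R, w=30) cum 130  ← median
  y=18 (T, w=35) cum 165
  y=19 (Q, w=60) cum 225
⇒ y* = 17

(6, 17)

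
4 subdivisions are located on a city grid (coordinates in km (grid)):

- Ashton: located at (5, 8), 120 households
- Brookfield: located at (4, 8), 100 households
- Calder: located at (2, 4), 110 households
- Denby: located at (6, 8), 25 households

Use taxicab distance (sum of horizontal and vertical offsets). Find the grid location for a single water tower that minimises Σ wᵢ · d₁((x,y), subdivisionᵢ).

Manhattan distance separates: Σwᵢ(|x−xᵢ|+|y−yᵢ|) = Σwᵢ|x−xᵢ| + Σwᵢ|y−yᵢ|, so x and y are optimised independently as 1-D weighted medians.
Total weight W = 355; half = 177.5.
x-coordinate, sorted with cumulative weight:
  x=2 (Calder, w=110) cum 110
  x=4 (Brookfield, w=100) cum 210  ← median
  x=5 (Ashton, w=120) cum 330
  x=6 (Denby, w=25) cum 355
⇒ x* = 4
y-coordinate, sorted with cumulative weight:
  y=4 (Calder, w=110) cum 110
  y=8 (Ashton, w=120) cum 230  ← median
  y=8 (Brookfield, w=100) cum 330
  y=8 (Denby, w=25) cum 355
⇒ y* = 8

(4, 8)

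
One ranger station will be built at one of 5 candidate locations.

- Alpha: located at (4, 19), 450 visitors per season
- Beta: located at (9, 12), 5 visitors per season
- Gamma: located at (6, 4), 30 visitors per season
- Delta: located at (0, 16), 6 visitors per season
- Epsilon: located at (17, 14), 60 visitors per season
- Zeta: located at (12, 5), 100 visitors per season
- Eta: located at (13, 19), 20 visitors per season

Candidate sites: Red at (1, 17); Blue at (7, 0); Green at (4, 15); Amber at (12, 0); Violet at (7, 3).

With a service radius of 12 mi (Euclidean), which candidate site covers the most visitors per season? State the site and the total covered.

Green, covering 511

Coverage radius r = 12 mi; a point is covered iff (Δx)²+(Δy)² ≤ 12² = 144.
  Red (1, 17): covers {Alpha, Beta, Delta} → 461
  Blue (7, 0): covers {Gamma, Zeta} → 130
  Green (4, 15): covers {Alpha, Beta, Gamma, Delta, Eta} → 511
  Amber (12, 0): covers {Gamma, Zeta} → 130
  Violet (7, 3): covers {Beta, Gamma, Zeta} → 135
Maximum coverage at Green: 511 visitors per season.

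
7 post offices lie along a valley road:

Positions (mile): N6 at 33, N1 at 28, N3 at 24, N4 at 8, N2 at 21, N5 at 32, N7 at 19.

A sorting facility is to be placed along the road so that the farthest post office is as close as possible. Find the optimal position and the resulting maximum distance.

The 1-center on a line is the midpoint of the two extreme points: leftmost at 8, rightmost at 33.
Optimal location = (8 + 33)/2 = 20.5; maximum distance = (33 − 8)/2 = 12.5.

location 20.5, max distance 12.5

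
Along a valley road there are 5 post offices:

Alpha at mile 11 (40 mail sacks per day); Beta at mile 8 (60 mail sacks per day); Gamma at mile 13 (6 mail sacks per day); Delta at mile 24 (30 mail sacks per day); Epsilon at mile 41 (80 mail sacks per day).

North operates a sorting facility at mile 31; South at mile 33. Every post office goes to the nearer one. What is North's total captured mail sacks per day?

The indifferent point is the midpoint (31+33)/2 = 32; post offices left of it (closer to North at 31) go to North, those right go to South.
  Beta at 8 (w=60) → North
  Alpha at 11 (w=40) → North
  Gamma at 13 (w=6) → North
  Delta at 24 (w=30) → North
  Epsilon at 41 (w=80) → South
North captures 136; South captures 80.

136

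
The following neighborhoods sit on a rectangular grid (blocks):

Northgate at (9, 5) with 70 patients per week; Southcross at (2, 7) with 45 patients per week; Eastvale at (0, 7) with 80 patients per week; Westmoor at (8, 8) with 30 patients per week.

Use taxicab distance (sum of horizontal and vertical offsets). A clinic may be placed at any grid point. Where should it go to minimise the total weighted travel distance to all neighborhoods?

(2, 7)

Manhattan distance separates: Σwᵢ(|x−xᵢ|+|y−yᵢ|) = Σwᵢ|x−xᵢ| + Σwᵢ|y−yᵢ|, so x and y are optimised independently as 1-D weighted medians.
Total weight W = 225; half = 112.5.
x-coordinate, sorted with cumulative weight:
  x=0 (Eastvale, w=80) cum 80
  x=2 (Southcross, w=45) cum 125  ← median
  x=8 (Westmoor, w=30) cum 155
  x=9 (Northgate, w=70) cum 225
⇒ x* = 2
y-coordinate, sorted with cumulative weight:
  y=5 (Northgate, w=70) cum 70
  y=7 (Southcross, w=45) cum 115  ← median
  y=7 (Eastvale, w=80) cum 195
  y=8 (Westmoor, w=30) cum 225
⇒ y* = 7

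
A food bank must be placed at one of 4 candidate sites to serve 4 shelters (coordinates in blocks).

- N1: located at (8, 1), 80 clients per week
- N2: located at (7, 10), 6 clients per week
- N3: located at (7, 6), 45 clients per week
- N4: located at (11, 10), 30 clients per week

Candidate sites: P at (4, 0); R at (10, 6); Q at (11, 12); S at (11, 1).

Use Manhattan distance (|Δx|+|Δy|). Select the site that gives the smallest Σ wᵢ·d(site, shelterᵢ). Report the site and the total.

Total weighted distance at each candidate:
  P (4, 0): total = 1393
  R (10, 6): total = 887
  Q (11, 12): total = 1666
  S (11, 1): total = 993
Minimum is at R with total 887 blocks.

R, total 887 blocks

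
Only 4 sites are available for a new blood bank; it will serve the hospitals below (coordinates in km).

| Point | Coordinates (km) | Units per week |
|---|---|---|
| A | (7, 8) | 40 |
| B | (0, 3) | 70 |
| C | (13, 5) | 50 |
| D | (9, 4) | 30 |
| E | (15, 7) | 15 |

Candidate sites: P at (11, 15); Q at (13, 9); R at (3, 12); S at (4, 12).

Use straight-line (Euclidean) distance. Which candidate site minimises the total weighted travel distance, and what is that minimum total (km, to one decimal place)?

Q, total 1680.1 km

Total weighted distance at each candidate:
  P (11, 15): total = 2441.5
  Q (13, 9): total = 1680.1
  R (3, 12): total = 1995.7
  S (4, 12): total = 1923.8
Minimum is at Q with total 1680.1 km.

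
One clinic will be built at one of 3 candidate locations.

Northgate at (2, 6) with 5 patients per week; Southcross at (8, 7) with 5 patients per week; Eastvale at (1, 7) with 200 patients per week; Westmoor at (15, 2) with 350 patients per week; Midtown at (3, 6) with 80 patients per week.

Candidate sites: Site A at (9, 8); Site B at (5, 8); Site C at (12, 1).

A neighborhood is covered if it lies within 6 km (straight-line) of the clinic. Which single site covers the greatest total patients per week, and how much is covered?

Site C, covering 350

Coverage radius r = 6 km; a point is covered iff (Δx)²+(Δy)² ≤ 6² = 36.
  Site A (9, 8): covers {Southcross} → 5
  Site B (5, 8): covers {Northgate, Southcross, Eastvale, Midtown} → 290
  Site C (12, 1): covers {Westmoor} → 350
Maximum coverage at Site C: 350 patients per week.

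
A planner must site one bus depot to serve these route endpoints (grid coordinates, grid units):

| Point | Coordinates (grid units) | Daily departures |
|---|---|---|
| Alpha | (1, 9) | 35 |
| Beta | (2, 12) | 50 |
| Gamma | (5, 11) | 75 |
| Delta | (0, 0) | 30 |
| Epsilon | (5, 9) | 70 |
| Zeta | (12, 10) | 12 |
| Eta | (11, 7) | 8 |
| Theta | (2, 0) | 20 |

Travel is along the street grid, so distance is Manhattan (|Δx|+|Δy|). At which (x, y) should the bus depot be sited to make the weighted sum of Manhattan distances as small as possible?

(5, 9)

Manhattan distance separates: Σwᵢ(|x−xᵢ|+|y−yᵢ|) = Σwᵢ|x−xᵢ| + Σwᵢ|y−yᵢ|, so x and y are optimised independently as 1-D weighted medians.
Total weight W = 300; half = 150.
x-coordinate, sorted with cumulative weight:
  x=0 (Delta, w=30) cum 30
  x=1 (Alpha, w=35) cum 65
  x=2 (Beta, w=50) cum 115
  x=2 (Theta, w=20) cum 135
  x=5 (Gamma, w=75) cum 210  ← median
  x=5 (Epsilon, w=70) cum 280
  x=11 (Eta, w=8) cum 288
  x=12 (Zeta, w=12) cum 300
⇒ x* = 5
y-coordinate, sorted with cumulative weight:
  y=0 (Delta, w=30) cum 30
  y=0 (Theta, w=20) cum 50
  y=7 (Eta, w=8) cum 58
  y=9 (Alpha, w=35) cum 93
  y=9 (Epsilon, w=70) cum 163  ← median
  y=10 (Zeta, w=12) cum 175
  y=11 (Gamma, w=75) cum 250
  y=12 (Beta, w=50) cum 300
⇒ y* = 9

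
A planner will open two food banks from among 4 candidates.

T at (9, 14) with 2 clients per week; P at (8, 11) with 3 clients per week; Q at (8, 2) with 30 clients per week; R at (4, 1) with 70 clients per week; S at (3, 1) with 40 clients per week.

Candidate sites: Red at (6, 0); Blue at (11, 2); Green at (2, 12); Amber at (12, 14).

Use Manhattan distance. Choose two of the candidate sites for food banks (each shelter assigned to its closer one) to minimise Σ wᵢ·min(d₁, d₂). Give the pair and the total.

Evaluate every pair (each demand assigned to the nearer of the two):
  {Red, Amber}: total = 517
  {Red, Blue}: total = 524
  {Red, Green}: total = 529
  {Blue, Amber}: total = 1037
  {Blue, Green}: total = 1049
  {Green, Amber}: total = 1897
Best pair: {Red, Amber} with total 517.

{Red, Amber}, total 517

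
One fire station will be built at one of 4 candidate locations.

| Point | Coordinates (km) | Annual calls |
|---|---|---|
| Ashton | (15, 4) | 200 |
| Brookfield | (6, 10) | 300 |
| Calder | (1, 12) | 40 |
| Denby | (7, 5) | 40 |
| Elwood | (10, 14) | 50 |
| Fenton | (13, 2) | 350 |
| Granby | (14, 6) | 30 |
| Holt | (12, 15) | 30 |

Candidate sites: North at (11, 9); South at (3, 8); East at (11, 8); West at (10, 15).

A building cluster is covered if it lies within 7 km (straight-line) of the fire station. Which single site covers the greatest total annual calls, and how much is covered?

East, covering 970

Coverage radius r = 7 km; a point is covered iff (Δx)²+(Δy)² ≤ 7² = 49.
  North (11, 9): covers {Ashton, Brookfield, Denby, Elwood, Granby, Holt} → 650
  South (3, 8): covers {Brookfield, Calder, Denby} → 380
  East (11, 8): covers {Ashton, Brookfield, Denby, Elwood, Fenton, Granby} → 970
  West (10, 15): covers {Brookfield, Elwood, Holt} → 380
Maximum coverage at East: 970 annual calls.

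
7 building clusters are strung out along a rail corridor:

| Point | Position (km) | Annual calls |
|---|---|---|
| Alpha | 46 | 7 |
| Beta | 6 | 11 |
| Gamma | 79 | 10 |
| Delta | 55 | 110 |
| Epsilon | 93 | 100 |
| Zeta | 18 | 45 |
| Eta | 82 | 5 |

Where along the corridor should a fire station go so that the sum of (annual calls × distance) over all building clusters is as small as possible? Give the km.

x = 55

For a sum of weighted absolute distances on a line, the optimum is the weighted median (not the mean). Total weight W = 288; half-weight = 144.
Sort by position and accumulate weight:
  km 6 (Beta, w=11) → cum 11
  km 18 (Zeta, w=45) → cum 56
  km 46 (Alpha, w=7) → cum 63
  km 55 (Delta, w=110) → cum 173  ≥ 144 → median here
  km 79 (Gamma, w=10) → cum 183
  km 82 (Eta, w=5) → cum 188
  km 93 (Epsilon, w=100) → cum 288
Optimal location: km 55.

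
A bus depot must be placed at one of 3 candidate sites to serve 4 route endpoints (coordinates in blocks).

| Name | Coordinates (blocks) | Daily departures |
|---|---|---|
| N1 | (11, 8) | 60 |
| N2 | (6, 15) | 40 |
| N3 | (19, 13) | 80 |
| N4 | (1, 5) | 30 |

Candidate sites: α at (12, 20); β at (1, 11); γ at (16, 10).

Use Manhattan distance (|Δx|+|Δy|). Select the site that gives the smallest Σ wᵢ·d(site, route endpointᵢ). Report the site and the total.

Total weighted distance at each candidate:
  α (12, 20): total = 3120
  β (1, 11): total = 2920
  γ (16, 10): total = 2100
Minimum is at γ with total 2100 blocks.

γ, total 2100 blocks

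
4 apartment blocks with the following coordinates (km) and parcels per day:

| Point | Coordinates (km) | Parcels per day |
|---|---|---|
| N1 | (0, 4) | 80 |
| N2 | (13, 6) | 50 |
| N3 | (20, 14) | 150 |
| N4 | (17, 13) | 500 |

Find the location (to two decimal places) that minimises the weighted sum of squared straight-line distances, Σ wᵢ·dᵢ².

The minimiser of Σwᵢ‖p−pᵢ‖² is the weighted centroid p* = (Σwᵢpᵢ)/(Σwᵢ).
Σwᵢ = 780.
Σwᵢxᵢ = 80·0 + 50·13 + 150·20 + 500·17 = 12150.
Σwᵢyᵢ = 80·4 + 50·6 + 150·14 + 500·13 = 9220.
x* = 12150/780 = 15.58, y* = 9220/780 = 11.82.

(15.58, 11.82)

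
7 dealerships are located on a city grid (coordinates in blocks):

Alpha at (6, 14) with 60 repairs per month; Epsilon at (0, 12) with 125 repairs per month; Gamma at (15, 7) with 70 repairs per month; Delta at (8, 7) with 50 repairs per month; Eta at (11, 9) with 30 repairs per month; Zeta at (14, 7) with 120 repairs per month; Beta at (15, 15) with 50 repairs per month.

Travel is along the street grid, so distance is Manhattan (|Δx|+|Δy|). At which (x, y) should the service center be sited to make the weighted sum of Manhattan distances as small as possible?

Manhattan distance separates: Σwᵢ(|x−xᵢ|+|y−yᵢ|) = Σwᵢ|x−xᵢ| + Σwᵢ|y−yᵢ|, so x and y are optimised independently as 1-D weighted medians.
Total weight W = 505; half = 252.5.
x-coordinate, sorted with cumulative weight:
  x=0 (Epsilon, w=125) cum 125
  x=6 (Alpha, w=60) cum 185
  x=8 (Delta, w=50) cum 235
  x=11 (Eta, w=30) cum 265  ← median
  x=14 (Zeta, w=120) cum 385
  x=15 (Gamma, w=70) cum 455
  x=15 (Beta, w=50) cum 505
⇒ x* = 11
y-coordinate, sorted with cumulative weight:
  y=7 (Gamma, w=70) cum 70
  y=7 (Delta, w=50) cum 120
  y=7 (Zeta, w=120) cum 240
  y=9 (Eta, w=30) cum 270  ← median
  y=12 (Epsilon, w=125) cum 395
  y=14 (Alpha, w=60) cum 455
  y=15 (Beta, w=50) cum 505
⇒ y* = 9

(11, 9)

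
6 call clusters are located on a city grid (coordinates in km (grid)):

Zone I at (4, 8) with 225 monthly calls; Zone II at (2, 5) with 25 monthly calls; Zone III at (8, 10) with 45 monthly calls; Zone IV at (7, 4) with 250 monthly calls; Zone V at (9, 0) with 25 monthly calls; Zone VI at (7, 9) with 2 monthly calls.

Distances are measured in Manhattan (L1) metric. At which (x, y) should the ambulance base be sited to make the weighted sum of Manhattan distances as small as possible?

(7, 5)

Manhattan distance separates: Σwᵢ(|x−xᵢ|+|y−yᵢ|) = Σwᵢ|x−xᵢ| + Σwᵢ|y−yᵢ|, so x and y are optimised independently as 1-D weighted medians.
Total weight W = 572; half = 286.
x-coordinate, sorted with cumulative weight:
  x=2 (Zone II, w=25) cum 25
  x=4 (Zone I, w=225) cum 250
  x=7 (Zone IV, w=250) cum 500  ← median
  x=7 (Zone VI, w=2) cum 502
  x=8 (Zone III, w=45) cum 547
  x=9 (Zone V, w=25) cum 572
⇒ x* = 7
y-coordinate, sorted with cumulative weight:
  y=0 (Zone V, w=25) cum 25
  y=4 (Zone IV, w=250) cum 275
  y=5 (Zone II, w=25) cum 300  ← median
  y=8 (Zone I, w=225) cum 525
  y=9 (Zone VI, w=2) cum 527
  y=10 (Zone III, w=45) cum 572
⇒ y* = 5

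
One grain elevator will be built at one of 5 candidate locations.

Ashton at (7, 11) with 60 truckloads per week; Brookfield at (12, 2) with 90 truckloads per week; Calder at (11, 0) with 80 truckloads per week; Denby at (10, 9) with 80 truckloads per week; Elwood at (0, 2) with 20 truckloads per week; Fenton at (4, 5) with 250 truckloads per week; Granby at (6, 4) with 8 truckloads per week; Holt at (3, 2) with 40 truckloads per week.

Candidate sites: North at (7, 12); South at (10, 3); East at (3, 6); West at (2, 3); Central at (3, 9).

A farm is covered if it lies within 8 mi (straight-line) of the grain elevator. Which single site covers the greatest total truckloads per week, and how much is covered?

South, covering 548

Coverage radius r = 8 mi; a point is covered iff (Δx)²+(Δy)² ≤ 8² = 64.
  North (7, 12): covers {Ashton, Denby, Fenton} → 390
  South (10, 3): covers {Brookfield, Calder, Denby, Fenton, Granby, Holt} → 548
  East (3, 6): covers {Ashton, Denby, Elwood, Fenton, Granby, Holt} → 458
  West (2, 3): covers {Elwood, Fenton, Granby, Holt} → 318
  Central (3, 9): covers {Ashton, Denby, Elwood, Fenton, Granby, Holt} → 458
Maximum coverage at South: 548 truckloads per week.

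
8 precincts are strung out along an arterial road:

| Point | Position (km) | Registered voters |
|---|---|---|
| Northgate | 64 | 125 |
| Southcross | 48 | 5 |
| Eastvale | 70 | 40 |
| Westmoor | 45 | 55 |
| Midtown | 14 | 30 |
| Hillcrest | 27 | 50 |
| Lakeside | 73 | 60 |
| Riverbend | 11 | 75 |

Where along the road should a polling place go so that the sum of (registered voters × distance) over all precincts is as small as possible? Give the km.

For a sum of weighted absolute distances on a line, the optimum is the weighted median (not the mean). Total weight W = 440; half-weight = 220.
Sort by position and accumulate weight:
  km 11 (Riverbend, w=75) → cum 75
  km 14 (Midtown, w=30) → cum 105
  km 27 (Hillcrest, w=50) → cum 155
  km 45 (Westmoor, w=55) → cum 210
  km 48 (Southcross, w=5) → cum 215
  km 64 (Northgate, w=125) → cum 340  ≥ 220 → median here
  km 70 (Eastvale, w=40) → cum 380
  km 73 (Lakeside, w=60) → cum 440
Optimal location: km 64.

x = 64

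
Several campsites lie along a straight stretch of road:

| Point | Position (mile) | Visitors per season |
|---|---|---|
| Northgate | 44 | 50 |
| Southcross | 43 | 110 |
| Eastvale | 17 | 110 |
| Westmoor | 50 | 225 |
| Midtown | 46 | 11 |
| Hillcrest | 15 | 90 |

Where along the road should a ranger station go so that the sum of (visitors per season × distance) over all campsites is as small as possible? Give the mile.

x = 43

For a sum of weighted absolute distances on a line, the optimum is the weighted median (not the mean). Total weight W = 596; half-weight = 298.
Sort by position and accumulate weight:
  mile 15 (Hillcrest, w=90) → cum 90
  mile 17 (Eastvale, w=110) → cum 200
  mile 43 (Southcross, w=110) → cum 310  ≥ 298 → median here
  mile 44 (Northgate, w=50) → cum 360
  mile 46 (Midtown, w=11) → cum 371
  mile 50 (Westmoor, w=225) → cum 596
Optimal location: mile 43.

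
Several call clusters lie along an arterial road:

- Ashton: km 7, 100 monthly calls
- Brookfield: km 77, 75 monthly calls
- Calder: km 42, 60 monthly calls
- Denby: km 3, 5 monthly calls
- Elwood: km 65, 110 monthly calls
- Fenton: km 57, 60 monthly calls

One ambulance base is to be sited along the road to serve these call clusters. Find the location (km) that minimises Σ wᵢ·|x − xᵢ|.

x = 57

For a sum of weighted absolute distances on a line, the optimum is the weighted median (not the mean). Total weight W = 410; half-weight = 205.
Sort by position and accumulate weight:
  km 3 (Denby, w=5) → cum 5
  km 7 (Ashton, w=100) → cum 105
  km 42 (Calder, w=60) → cum 165
  km 57 (Fenton, w=60) → cum 225  ≥ 205 → median here
  km 65 (Elwood, w=110) → cum 335
  km 77 (Brookfield, w=75) → cum 410
Optimal location: km 57.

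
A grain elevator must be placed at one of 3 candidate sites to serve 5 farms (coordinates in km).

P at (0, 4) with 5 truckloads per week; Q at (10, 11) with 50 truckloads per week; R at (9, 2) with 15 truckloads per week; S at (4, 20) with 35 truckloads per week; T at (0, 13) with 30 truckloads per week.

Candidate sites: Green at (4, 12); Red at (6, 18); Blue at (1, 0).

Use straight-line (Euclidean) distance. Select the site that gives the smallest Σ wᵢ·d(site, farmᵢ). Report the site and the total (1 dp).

Green, total 920.3 km

Total weighted distance at each candidate:
  Green (4, 12): total = 920.3
  Red (6, 18): total = 1056.8
  Blue (1, 0): total = 1953.9
Minimum is at Green with total 920.3 km.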